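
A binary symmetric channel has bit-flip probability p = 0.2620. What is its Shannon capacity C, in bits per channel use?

For BSC with error probability p:
C = 1 - H(p) where H(p) is binary entropy
H(0.2620) = -0.2620 × log₂(0.2620) - 0.7380 × log₂(0.7380)
H(p) = 0.8297
C = 1 - 0.8297 = 0.1703 bits/use


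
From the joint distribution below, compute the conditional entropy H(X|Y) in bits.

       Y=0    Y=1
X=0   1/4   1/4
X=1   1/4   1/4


H(X|Y) = Σ_y p(y) H(X|Y=y)
  p(Y=0) = 1/2, H(X|Y=0) = 1.0000
  p(Y=1) = 1/2, H(X|Y=1) = 1.0000
H(X|Y) = 0.5000×1.0000 + 0.5000×1.0000 = 1.0000 bits


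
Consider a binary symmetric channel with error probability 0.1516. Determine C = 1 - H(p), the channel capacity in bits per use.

For BSC with error probability p:
C = 1 - H(p) where H(p) is binary entropy
H(0.1516) = -0.1516 × log₂(0.1516) - 0.8484 × log₂(0.8484)
H(p) = 0.6138
C = 1 - 0.6138 = 0.3862 bits/use


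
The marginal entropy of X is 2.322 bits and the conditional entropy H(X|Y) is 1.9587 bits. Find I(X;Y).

I(X;Y) = H(X) - H(X|Y)
I(X;Y) = 2.322 - 1.9587 = 0.3633 bits


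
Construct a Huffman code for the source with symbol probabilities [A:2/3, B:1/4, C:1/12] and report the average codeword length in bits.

Huffman tree construction:
Combine smallest probabilities repeatedly
Resulting codes:
  A: 1 (length 1)
  B: 01 (length 2)
  C: 00 (length 2)
Average length = Σ p(s) × length(s) = 1.3333 bits


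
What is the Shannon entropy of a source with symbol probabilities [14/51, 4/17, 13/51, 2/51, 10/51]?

H(X) = -Σ p(x) log₂ p(x)
  -14/51 × log₂(14/51) = 0.5120
  -4/17 × log₂(4/17) = 0.4912
  -13/51 × log₂(13/51) = 0.5027
  -2/51 × log₂(2/51) = 0.1832
  -10/51 × log₂(10/51) = 0.4609
H(X) = 2.1499 bits


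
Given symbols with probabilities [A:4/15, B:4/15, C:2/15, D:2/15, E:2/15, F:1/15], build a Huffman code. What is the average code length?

Huffman tree construction:
Combine smallest probabilities repeatedly
Resulting codes:
  A: 01 (length 2)
  B: 10 (length 2)
  C: 001 (length 3)
  D: 110 (length 3)
  E: 111 (length 3)
  F: 000 (length 3)
Average length = Σ p(s) × length(s) = 2.4667 bits


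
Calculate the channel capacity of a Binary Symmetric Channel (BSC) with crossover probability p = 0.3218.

For BSC with error probability p:
C = 1 - H(p) where H(p) is binary entropy
H(0.3218) = -0.3218 × log₂(0.3218) - 0.6782 × log₂(0.6782)
H(p) = 0.9063
C = 1 - 0.9063 = 0.0937 bits/use


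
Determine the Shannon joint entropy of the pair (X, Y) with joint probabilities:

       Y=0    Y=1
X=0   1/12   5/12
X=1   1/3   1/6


H(X,Y) = -Σ p(x,y) log₂ p(x,y)
  p(0,0)=1/12: -0.0833 × log₂(0.0833) = 0.2987
  p(0,1)=5/12: -0.4167 × log₂(0.4167) = 0.5263
  p(1,0)=1/3: -0.3333 × log₂(0.3333) = 0.5283
  p(1,1)=1/6: -0.1667 × log₂(0.1667) = 0.4308
H(X,Y) = 1.7842 bits


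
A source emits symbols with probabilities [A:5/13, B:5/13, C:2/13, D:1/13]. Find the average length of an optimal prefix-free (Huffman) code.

Huffman tree construction:
Combine smallest probabilities repeatedly
Resulting codes:
  A: 11 (length 2)
  B: 0 (length 1)
  C: 101 (length 3)
  D: 100 (length 3)
Average length = Σ p(s) × length(s) = 1.8462 bits


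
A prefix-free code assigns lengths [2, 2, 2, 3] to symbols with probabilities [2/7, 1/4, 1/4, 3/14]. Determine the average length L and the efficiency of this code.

Average length L = Σ p_i × l_i = 2.2143 bits
Entropy H = 1.9926 bits
Efficiency η = H/L × 100% = 89.99%


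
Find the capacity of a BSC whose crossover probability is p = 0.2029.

For BSC with error probability p:
C = 1 - H(p) where H(p) is binary entropy
H(0.2029) = -0.2029 × log₂(0.2029) - 0.7971 × log₂(0.7971)
H(p) = 0.7277
C = 1 - 0.7277 = 0.2723 bits/use


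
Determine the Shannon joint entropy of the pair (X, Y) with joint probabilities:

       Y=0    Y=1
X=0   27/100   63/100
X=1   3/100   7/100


H(X,Y) = -Σ p(x,y) log₂ p(x,y)
  p(0,0)=27/100: -0.2700 × log₂(0.2700) = 0.5100
  p(0,1)=63/100: -0.6300 × log₂(0.6300) = 0.4199
  p(1,0)=3/100: -0.0300 × log₂(0.0300) = 0.1518
  p(1,1)=7/100: -0.0700 × log₂(0.0700) = 0.2686
H(X,Y) = 1.3503 bits


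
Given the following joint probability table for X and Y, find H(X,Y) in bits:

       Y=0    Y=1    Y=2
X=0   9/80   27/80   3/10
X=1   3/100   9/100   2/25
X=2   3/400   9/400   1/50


H(X,Y) = -Σ p(x,y) log₂ p(x,y)
  p(0,0)=9/80: -0.1125 × log₂(0.1125) = 0.3546
  p(0,1)=27/80: -0.3375 × log₂(0.3375) = 0.5289
  p(0,2)=3/10: -0.3000 × log₂(0.3000) = 0.5211
  p(1,0)=3/100: -0.0300 × log₂(0.0300) = 0.1518
  p(1,1)=9/100: -0.0900 × log₂(0.0900) = 0.3127
  p(1,2)=2/25: -0.0800 × log₂(0.0800) = 0.2915
  p(2,0)=3/400: -0.0075 × log₂(0.0075) = 0.0529
  p(2,1)=9/400: -0.0225 × log₂(0.0225) = 0.1232
  p(2,2)=1/50: -0.0200 × log₂(0.0200) = 0.1129
H(X,Y) = 2.4495 bits


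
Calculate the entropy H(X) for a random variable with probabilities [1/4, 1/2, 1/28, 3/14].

H(X) = -Σ p(x) log₂ p(x)
  -1/4 × log₂(1/4) = 0.5000
  -1/2 × log₂(1/2) = 0.5000
  -1/28 × log₂(1/28) = 0.1717
  -3/14 × log₂(3/14) = 0.4762
H(X) = 1.6479 bits


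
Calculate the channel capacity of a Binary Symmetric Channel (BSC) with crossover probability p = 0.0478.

For BSC with error probability p:
C = 1 - H(p) where H(p) is binary entropy
H(0.0478) = -0.0478 × log₂(0.0478) - 0.9522 × log₂(0.9522)
H(p) = 0.2770
C = 1 - 0.2770 = 0.7230 bits/use


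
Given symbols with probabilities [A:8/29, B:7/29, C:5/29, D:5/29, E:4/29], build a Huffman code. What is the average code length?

Huffman tree construction:
Combine smallest probabilities repeatedly
Resulting codes:
  A: 10 (length 2)
  B: 01 (length 2)
  C: 111 (length 3)
  D: 00 (length 2)
  E: 110 (length 3)
Average length = Σ p(s) × length(s) = 2.3103 bits


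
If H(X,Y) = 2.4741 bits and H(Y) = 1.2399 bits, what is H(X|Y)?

Chain rule: H(X,Y) = H(X|Y) + H(Y)
H(X|Y) = H(X,Y) - H(Y) = 2.4741 - 1.2399 = 1.2342 bits


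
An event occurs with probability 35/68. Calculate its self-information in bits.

Information content I(x) = -log₂(p(x))
I = -log₂(35/68) = -log₂(0.5147)
I = 0.9582 bits


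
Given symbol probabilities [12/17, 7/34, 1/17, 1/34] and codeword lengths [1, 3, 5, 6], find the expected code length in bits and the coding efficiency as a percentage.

Average length L = Σ p_i × l_i = 1.7941 bits
Entropy H = 1.2142 bits
Efficiency η = H/L × 100% = 67.68%


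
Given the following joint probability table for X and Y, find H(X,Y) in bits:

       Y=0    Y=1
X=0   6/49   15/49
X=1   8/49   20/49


H(X,Y) = -Σ p(x,y) log₂ p(x,y)
  p(0,0)=6/49: -0.1224 × log₂(0.1224) = 0.3710
  p(0,1)=15/49: -0.3061 × log₂(0.3061) = 0.5228
  p(1,0)=8/49: -0.1633 × log₂(0.1633) = 0.4269
  p(1,1)=20/49: -0.4082 × log₂(0.4082) = 0.5277
H(X,Y) = 1.8483 bits


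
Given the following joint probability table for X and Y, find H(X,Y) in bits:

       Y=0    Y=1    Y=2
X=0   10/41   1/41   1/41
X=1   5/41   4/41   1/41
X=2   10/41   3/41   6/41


H(X,Y) = -Σ p(x,y) log₂ p(x,y)
  p(0,0)=10/41: -0.2439 × log₂(0.2439) = 0.4965
  p(0,1)=1/41: -0.0244 × log₂(0.0244) = 0.1307
  p(0,2)=1/41: -0.0244 × log₂(0.0244) = 0.1307
  p(1,0)=5/41: -0.1220 × log₂(0.1220) = 0.3702
  p(1,1)=4/41: -0.0976 × log₂(0.0976) = 0.3276
  p(1,2)=1/41: -0.0244 × log₂(0.0244) = 0.1307
  p(2,0)=10/41: -0.2439 × log₂(0.2439) = 0.4965
  p(2,1)=3/41: -0.0732 × log₂(0.0732) = 0.2760
  p(2,2)=6/41: -0.1463 × log₂(0.1463) = 0.4057
H(X,Y) = 2.7646 bits


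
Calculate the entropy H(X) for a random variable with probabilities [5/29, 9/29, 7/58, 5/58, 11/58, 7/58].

H(X) = -Σ p(x) log₂ p(x)
  -5/29 × log₂(5/29) = 0.4373
  -9/29 × log₂(9/29) = 0.5239
  -7/58 × log₂(7/58) = 0.3682
  -5/58 × log₂(5/58) = 0.3048
  -11/58 × log₂(11/58) = 0.4549
  -7/58 × log₂(7/58) = 0.3682
H(X) = 2.4572 bits


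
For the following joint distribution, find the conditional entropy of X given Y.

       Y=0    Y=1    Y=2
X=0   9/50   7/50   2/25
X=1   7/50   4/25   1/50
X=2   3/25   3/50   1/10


H(X|Y) = Σ_y p(y) H(X|Y=y)
  p(Y=0) = 11/25, H(X|Y=0) = 1.5644
  p(Y=1) = 9/25, H(X|Y=1) = 1.4807
  p(Y=2) = 1/5, H(X|Y=2) = 1.3610
H(X|Y) = 0.4400×1.5644 + 0.3600×1.4807 + 0.2000×1.3610 = 1.4936 bits


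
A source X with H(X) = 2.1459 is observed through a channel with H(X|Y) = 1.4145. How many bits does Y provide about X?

I(X;Y) = H(X) - H(X|Y)
I(X;Y) = 2.1459 - 1.4145 = 0.7314 bits


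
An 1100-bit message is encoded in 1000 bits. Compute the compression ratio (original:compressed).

Compression ratio = Original / Compressed
= 1100 / 1000 = 1.10:1


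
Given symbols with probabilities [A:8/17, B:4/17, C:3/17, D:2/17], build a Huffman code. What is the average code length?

Huffman tree construction:
Combine smallest probabilities repeatedly
Resulting codes:
  A: 0 (length 1)
  B: 10 (length 2)
  C: 111 (length 3)
  D: 110 (length 3)
Average length = Σ p(s) × length(s) = 1.8235 bits


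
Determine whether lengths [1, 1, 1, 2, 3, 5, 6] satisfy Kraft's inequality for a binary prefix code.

Kraft inequality: Σ 2^(-l_i) ≤ 1 for prefix-free code
Calculating: 2^(-1) + 2^(-1) + 2^(-1) + 2^(-2) + 2^(-3) + 2^(-5) + 2^(-6)
= 0.5 + 0.5 + 0.5 + 0.25 + 0.125 + 0.03125 + 0.015625
= 1.9219
Since 1.9219 > 1, prefix-free code does not exist


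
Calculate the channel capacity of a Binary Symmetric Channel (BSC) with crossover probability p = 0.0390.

For BSC with error probability p:
C = 1 - H(p) where H(p) is binary entropy
H(0.0390) = -0.0390 × log₂(0.0390) - 0.9610 × log₂(0.9610)
H(p) = 0.2377
C = 1 - 0.2377 = 0.7623 bits/use


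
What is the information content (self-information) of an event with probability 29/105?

Information content I(x) = -log₂(p(x))
I = -log₂(29/105) = -log₂(0.2762)
I = 1.8563 bits


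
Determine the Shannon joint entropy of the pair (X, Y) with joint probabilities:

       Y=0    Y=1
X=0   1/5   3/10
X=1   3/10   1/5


H(X,Y) = -Σ p(x,y) log₂ p(x,y)
  p(0,0)=1/5: -0.2000 × log₂(0.2000) = 0.4644
  p(0,1)=3/10: -0.3000 × log₂(0.3000) = 0.5211
  p(1,0)=3/10: -0.3000 × log₂(0.3000) = 0.5211
  p(1,1)=1/5: -0.2000 × log₂(0.2000) = 0.4644
H(X,Y) = 1.9710 bits


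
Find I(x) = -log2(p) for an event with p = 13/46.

Information content I(x) = -log₂(p(x))
I = -log₂(13/46) = -log₂(0.2826)
I = 1.8231 bits


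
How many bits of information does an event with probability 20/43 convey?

Information content I(x) = -log₂(p(x))
I = -log₂(20/43) = -log₂(0.4651)
I = 1.1043 bits


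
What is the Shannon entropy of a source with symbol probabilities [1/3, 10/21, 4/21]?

H(X) = -Σ p(x) log₂ p(x)
  -1/3 × log₂(1/3) = 0.5283
  -10/21 × log₂(10/21) = 0.5097
  -4/21 × log₂(4/21) = 0.4557
H(X) = 1.4937 bits


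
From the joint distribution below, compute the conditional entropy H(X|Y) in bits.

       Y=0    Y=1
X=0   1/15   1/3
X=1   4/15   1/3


H(X|Y) = Σ_y p(y) H(X|Y=y)
  p(Y=0) = 1/3, H(X|Y=0) = 0.7219
  p(Y=1) = 2/3, H(X|Y=1) = 1.0000
H(X|Y) = 0.3333×0.7219 + 0.6667×1.0000 = 0.9073 bits


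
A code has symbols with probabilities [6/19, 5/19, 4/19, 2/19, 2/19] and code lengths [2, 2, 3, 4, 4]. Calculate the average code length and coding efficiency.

Average length L = Σ p_i × l_i = 2.6316 bits
Entropy H = 2.1890 bits
Efficiency η = H/L × 100% = 83.18%


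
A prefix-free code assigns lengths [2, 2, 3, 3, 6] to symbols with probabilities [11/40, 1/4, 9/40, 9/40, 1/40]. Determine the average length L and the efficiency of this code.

Average length L = Σ p_i × l_i = 2.5500 bits
Entropy H = 2.1136 bits
Efficiency η = H/L × 100% = 82.89%


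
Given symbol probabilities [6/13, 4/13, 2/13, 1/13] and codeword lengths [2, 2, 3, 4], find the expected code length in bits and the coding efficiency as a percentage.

Average length L = Σ p_i × l_i = 2.3077 bits
Entropy H = 1.7381 bits
Efficiency η = H/L × 100% = 75.32%


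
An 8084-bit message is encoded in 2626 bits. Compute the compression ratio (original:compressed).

Compression ratio = Original / Compressed
= 8084 / 2626 = 3.08:1


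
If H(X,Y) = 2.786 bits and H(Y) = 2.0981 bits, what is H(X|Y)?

Chain rule: H(X,Y) = H(X|Y) + H(Y)
H(X|Y) = H(X,Y) - H(Y) = 2.786 - 2.0981 = 0.6879 bits


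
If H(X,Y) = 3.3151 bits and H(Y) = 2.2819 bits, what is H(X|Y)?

Chain rule: H(X,Y) = H(X|Y) + H(Y)
H(X|Y) = H(X,Y) - H(Y) = 3.3151 - 2.2819 = 1.0332 bits


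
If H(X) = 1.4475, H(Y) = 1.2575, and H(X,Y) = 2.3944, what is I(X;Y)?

I(X;Y) = H(X) + H(Y) - H(X,Y)
I(X;Y) = 1.4475 + 1.2575 - 2.3944 = 0.3106 bits


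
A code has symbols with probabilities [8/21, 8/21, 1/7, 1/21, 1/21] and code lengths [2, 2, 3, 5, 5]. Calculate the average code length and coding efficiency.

Average length L = Σ p_i × l_i = 2.4286 bits
Entropy H = 1.8802 bits
Efficiency η = H/L × 100% = 77.42%


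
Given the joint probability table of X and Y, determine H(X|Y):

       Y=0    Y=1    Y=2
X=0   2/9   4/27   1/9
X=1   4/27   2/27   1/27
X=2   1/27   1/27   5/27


H(X|Y) = Σ_y p(y) H(X|Y=y)
  p(Y=0) = 11/27, H(X|Y=0) = 1.3222
  p(Y=1) = 7/27, H(X|Y=1) = 1.3788
  p(Y=2) = 1/3, H(X|Y=2) = 1.3516
H(X|Y) = 0.4074×1.3222 + 0.2593×1.3788 + 0.3333×1.3516 = 1.3467 bits


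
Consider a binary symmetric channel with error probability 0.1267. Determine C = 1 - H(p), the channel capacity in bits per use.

For BSC with error probability p:
C = 1 - H(p) where H(p) is binary entropy
H(0.1267) = -0.1267 × log₂(0.1267) - 0.8733 × log₂(0.8733)
H(p) = 0.5483
C = 1 - 0.5483 = 0.4517 bits/use


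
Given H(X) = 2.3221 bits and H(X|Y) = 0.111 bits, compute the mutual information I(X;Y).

I(X;Y) = H(X) - H(X|Y)
I(X;Y) = 2.3221 - 0.111 = 2.2111 bits


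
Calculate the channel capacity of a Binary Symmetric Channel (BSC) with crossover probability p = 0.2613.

For BSC with error probability p:
C = 1 - H(p) where H(p) is binary entropy
H(0.2613) = -0.2613 × log₂(0.2613) - 0.7387 × log₂(0.7387)
H(p) = 0.8287
C = 1 - 0.8287 = 0.1713 bits/use


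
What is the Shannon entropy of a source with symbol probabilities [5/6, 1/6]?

H(X) = -Σ p(x) log₂ p(x)
  -5/6 × log₂(5/6) = 0.2192
  -1/6 × log₂(1/6) = 0.4308
H(X) = 0.6500 bits


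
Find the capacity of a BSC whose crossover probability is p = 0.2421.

For BSC with error probability p:
C = 1 - H(p) where H(p) is binary entropy
H(0.2421) = -0.2421 × log₂(0.2421) - 0.7579 × log₂(0.7579)
H(p) = 0.7985
C = 1 - 0.7985 = 0.2015 bits/use


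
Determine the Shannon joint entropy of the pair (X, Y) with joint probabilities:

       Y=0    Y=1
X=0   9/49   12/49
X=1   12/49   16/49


H(X,Y) = -Σ p(x,y) log₂ p(x,y)
  p(0,0)=9/49: -0.1837 × log₂(0.1837) = 0.4490
  p(0,1)=12/49: -0.2449 × log₂(0.2449) = 0.4971
  p(1,0)=12/49: -0.2449 × log₂(0.2449) = 0.4971
  p(1,1)=16/49: -0.3265 × log₂(0.3265) = 0.5273
H(X,Y) = 1.9705 bits


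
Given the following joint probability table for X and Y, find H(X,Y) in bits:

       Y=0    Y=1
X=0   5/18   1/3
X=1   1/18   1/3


H(X,Y) = -Σ p(x,y) log₂ p(x,y)
  p(0,0)=5/18: -0.2778 × log₂(0.2778) = 0.5133
  p(0,1)=1/3: -0.3333 × log₂(0.3333) = 0.5283
  p(1,0)=1/18: -0.0556 × log₂(0.0556) = 0.2317
  p(1,1)=1/3: -0.3333 × log₂(0.3333) = 0.5283
H(X,Y) = 1.8016 bits


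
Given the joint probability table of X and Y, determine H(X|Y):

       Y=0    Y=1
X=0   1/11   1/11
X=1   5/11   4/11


H(X|Y) = Σ_y p(y) H(X|Y=y)
  p(Y=0) = 6/11, H(X|Y=0) = 0.6500
  p(Y=1) = 5/11, H(X|Y=1) = 0.7219
H(X|Y) = 0.5455×0.6500 + 0.4545×0.7219 = 0.6827 bits


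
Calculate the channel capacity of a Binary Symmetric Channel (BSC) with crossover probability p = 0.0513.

For BSC with error probability p:
C = 1 - H(p) where H(p) is binary entropy
H(0.0513) = -0.0513 × log₂(0.0513) - 0.9487 × log₂(0.9487)
H(p) = 0.2919
C = 1 - 0.2919 = 0.7081 bits/use


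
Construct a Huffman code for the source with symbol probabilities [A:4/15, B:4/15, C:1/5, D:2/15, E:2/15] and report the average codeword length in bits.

Huffman tree construction:
Combine smallest probabilities repeatedly
Resulting codes:
  A: 01 (length 2)
  B: 10 (length 2)
  C: 00 (length 2)
  D: 110 (length 3)
  E: 111 (length 3)
Average length = Σ p(s) × length(s) = 2.2667 bits


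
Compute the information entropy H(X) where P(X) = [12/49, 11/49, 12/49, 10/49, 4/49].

H(X) = -Σ p(x) log₂ p(x)
  -12/49 × log₂(12/49) = 0.4971
  -11/49 × log₂(11/49) = 0.4838
  -12/49 × log₂(12/49) = 0.4971
  -10/49 × log₂(10/49) = 0.4679
  -4/49 × log₂(4/49) = 0.2951
H(X) = 2.2410 bits


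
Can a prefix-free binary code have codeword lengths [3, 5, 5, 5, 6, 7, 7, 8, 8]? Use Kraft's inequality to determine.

Kraft inequality: Σ 2^(-l_i) ≤ 1 for prefix-free code
Calculating: 2^(-3) + 2^(-5) + 2^(-5) + 2^(-5) + 2^(-6) + 2^(-7) + 2^(-7) + 2^(-8) + 2^(-8)
= 0.125 + 0.03125 + 0.03125 + 0.03125 + 0.015625 + 0.0078125 + 0.0078125 + 0.00390625 + 0.00390625
= 0.2578
Since 0.2578 ≤ 1, prefix-free code exists


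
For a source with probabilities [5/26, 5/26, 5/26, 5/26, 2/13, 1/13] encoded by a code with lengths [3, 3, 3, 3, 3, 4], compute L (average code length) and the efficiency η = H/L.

Average length L = Σ p_i × l_i = 3.0769 bits
Entropy H = 2.5297 bits
Efficiency η = H/L × 100% = 82.22%


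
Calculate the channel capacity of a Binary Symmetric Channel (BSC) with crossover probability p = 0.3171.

For BSC with error probability p:
C = 1 - H(p) where H(p) is binary entropy
H(0.3171) = -0.3171 × log₂(0.3171) - 0.6829 × log₂(0.6829)
H(p) = 0.9012
C = 1 - 0.9012 = 0.0988 bits/use


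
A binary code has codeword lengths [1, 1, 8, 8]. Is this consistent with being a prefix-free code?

Kraft inequality: Σ 2^(-l_i) ≤ 1 for prefix-free code
Calculating: 2^(-1) + 2^(-1) + 2^(-8) + 2^(-8)
= 0.5 + 0.5 + 0.00390625 + 0.00390625
= 1.0078
Since 1.0078 > 1, prefix-free code does not exist


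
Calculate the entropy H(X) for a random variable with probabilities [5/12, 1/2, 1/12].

H(X) = -Σ p(x) log₂ p(x)
  -5/12 × log₂(5/12) = 0.5263
  -1/2 × log₂(1/2) = 0.5000
  -1/12 × log₂(1/12) = 0.2987
H(X) = 1.3250 bits


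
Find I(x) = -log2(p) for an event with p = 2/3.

Information content I(x) = -log₂(p(x))
I = -log₂(2/3) = -log₂(0.6667)
I = 0.5850 bits


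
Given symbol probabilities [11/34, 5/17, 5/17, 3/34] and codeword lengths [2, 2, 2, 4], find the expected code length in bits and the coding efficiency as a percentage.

Average length L = Σ p_i × l_i = 2.1765 bits
Entropy H = 1.8743 bits
Efficiency η = H/L × 100% = 86.12%


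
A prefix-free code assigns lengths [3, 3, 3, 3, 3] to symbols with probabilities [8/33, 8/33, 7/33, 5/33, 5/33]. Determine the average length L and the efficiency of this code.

Average length L = Σ p_i × l_i = 3.0000 bits
Entropy H = 2.2907 bits
Efficiency η = H/L × 100% = 76.36%


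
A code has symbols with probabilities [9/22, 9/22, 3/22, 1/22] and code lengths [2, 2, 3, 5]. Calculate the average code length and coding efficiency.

Average length L = Σ p_i × l_i = 2.2727 bits
Entropy H = 1.6497 bits
Efficiency η = H/L × 100% = 72.59%


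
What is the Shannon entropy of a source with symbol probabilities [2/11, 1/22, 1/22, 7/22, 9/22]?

H(X) = -Σ p(x) log₂ p(x)
  -2/11 × log₂(2/11) = 0.4472
  -1/22 × log₂(1/22) = 0.2027
  -1/22 × log₂(1/22) = 0.2027
  -7/22 × log₂(7/22) = 0.5257
  -9/22 × log₂(9/22) = 0.5275
H(X) = 1.9058 bits


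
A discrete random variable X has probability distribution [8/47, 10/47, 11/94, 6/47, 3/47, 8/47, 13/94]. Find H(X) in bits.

H(X) = -Σ p(x) log₂ p(x)
  -8/47 × log₂(8/47) = 0.4348
  -10/47 × log₂(10/47) = 0.4750
  -11/94 × log₂(11/94) = 0.3622
  -6/47 × log₂(6/47) = 0.3791
  -3/47 × log₂(3/47) = 0.2534
  -8/47 × log₂(8/47) = 0.4348
  -13/94 × log₂(13/94) = 0.3947
H(X) = 2.7341 bits


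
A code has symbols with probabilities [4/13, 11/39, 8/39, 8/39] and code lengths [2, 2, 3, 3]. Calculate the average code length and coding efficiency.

Average length L = Σ p_i × l_i = 2.4103 bits
Entropy H = 1.9758 bits
Efficiency η = H/L × 100% = 81.98%


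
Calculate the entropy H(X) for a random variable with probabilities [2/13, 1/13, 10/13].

H(X) = -Σ p(x) log₂ p(x)
  -2/13 × log₂(2/13) = 0.4155
  -1/13 × log₂(1/13) = 0.2846
  -10/13 × log₂(10/13) = 0.2912
H(X) = 0.9913 bits


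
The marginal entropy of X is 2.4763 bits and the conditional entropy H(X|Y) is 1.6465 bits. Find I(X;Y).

I(X;Y) = H(X) - H(X|Y)
I(X;Y) = 2.4763 - 1.6465 = 0.8298 bits


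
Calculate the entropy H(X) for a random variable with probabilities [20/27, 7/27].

H(X) = -Σ p(x) log₂ p(x)
  -20/27 × log₂(20/27) = 0.3207
  -7/27 × log₂(7/27) = 0.5049
H(X) = 0.8256 bits


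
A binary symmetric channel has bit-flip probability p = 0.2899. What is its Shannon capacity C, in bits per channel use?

For BSC with error probability p:
C = 1 - H(p) where H(p) is binary entropy
H(0.2899) = -0.2899 × log₂(0.2899) - 0.7101 × log₂(0.7101)
H(p) = 0.8686
C = 1 - 0.8686 = 0.1314 bits/use


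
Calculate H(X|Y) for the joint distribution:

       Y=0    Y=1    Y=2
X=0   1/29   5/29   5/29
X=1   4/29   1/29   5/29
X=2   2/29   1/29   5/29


H(X|Y) = Σ_y p(y) H(X|Y=y)
  p(Y=0) = 7/29, H(X|Y=0) = 1.3788
  p(Y=1) = 7/29, H(X|Y=1) = 1.1488
  p(Y=2) = 15/29, H(X|Y=2) = 1.5850
H(X|Y) = 0.2414×1.3788 + 0.2414×1.1488 + 0.5172×1.5850 = 1.4299 bits


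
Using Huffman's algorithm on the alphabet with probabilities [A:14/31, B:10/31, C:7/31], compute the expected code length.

Huffman tree construction:
Combine smallest probabilities repeatedly
Resulting codes:
  A: 0 (length 1)
  B: 11 (length 2)
  C: 10 (length 2)
Average length = Σ p(s) × length(s) = 1.5484 bits


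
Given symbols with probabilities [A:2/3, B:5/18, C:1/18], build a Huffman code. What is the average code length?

Huffman tree construction:
Combine smallest probabilities repeatedly
Resulting codes:
  A: 1 (length 1)
  B: 01 (length 2)
  C: 00 (length 2)
Average length = Σ p(s) × length(s) = 1.3333 bits


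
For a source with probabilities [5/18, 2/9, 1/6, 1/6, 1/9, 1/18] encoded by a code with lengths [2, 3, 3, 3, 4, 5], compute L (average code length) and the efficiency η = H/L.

Average length L = Σ p_i × l_i = 2.9444 bits
Entropy H = 2.4411 bits
Efficiency η = H/L × 100% = 82.90%


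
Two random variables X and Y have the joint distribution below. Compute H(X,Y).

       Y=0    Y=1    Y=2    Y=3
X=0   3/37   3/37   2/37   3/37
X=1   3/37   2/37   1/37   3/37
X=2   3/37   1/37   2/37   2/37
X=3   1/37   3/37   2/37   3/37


H(X,Y) = -Σ p(x,y) log₂ p(x,y)
  p(0,0)=3/37: -0.0811 × log₂(0.0811) = 0.2939
  p(0,1)=3/37: -0.0811 × log₂(0.0811) = 0.2939
  p(0,2)=2/37: -0.0541 × log₂(0.0541) = 0.2275
  p(0,3)=3/37: -0.0811 × log₂(0.0811) = 0.2939
  p(1,0)=3/37: -0.0811 × log₂(0.0811) = 0.2939
  p(1,1)=2/37: -0.0541 × log₂(0.0541) = 0.2275
  p(1,2)=1/37: -0.0270 × log₂(0.0270) = 0.1408
  p(1,3)=3/37: -0.0811 × log₂(0.0811) = 0.2939
  p(2,0)=3/37: -0.0811 × log₂(0.0811) = 0.2939
  p(2,1)=1/37: -0.0270 × log₂(0.0270) = 0.1408
  p(2,2)=2/37: -0.0541 × log₂(0.0541) = 0.2275
  p(2,3)=2/37: -0.0541 × log₂(0.0541) = 0.2275
  p(3,0)=1/37: -0.0270 × log₂(0.0270) = 0.1408
  p(3,1)=3/37: -0.0811 × log₂(0.0811) = 0.2939
  p(3,2)=2/37: -0.0541 × log₂(0.0541) = 0.2275
  p(3,3)=3/37: -0.0811 × log₂(0.0811) = 0.2939
H(X,Y) = 3.9111 bits


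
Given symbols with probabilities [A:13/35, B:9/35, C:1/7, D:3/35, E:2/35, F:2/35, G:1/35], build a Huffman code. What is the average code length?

Huffman tree construction:
Combine smallest probabilities repeatedly
Resulting codes:
  A: 11 (length 2)
  B: 10 (length 2)
  C: 011 (length 3)
  D: 001 (length 3)
  E: 0101 (length 4)
  F: 000 (length 3)
  G: 0100 (length 4)
Average length = Σ p(s) × length(s) = 2.4571 bits


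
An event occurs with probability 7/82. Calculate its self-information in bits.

Information content I(x) = -log₂(p(x))
I = -log₂(7/82) = -log₂(0.0854)
I = 3.5502 bits


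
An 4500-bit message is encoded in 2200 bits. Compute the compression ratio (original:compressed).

Compression ratio = Original / Compressed
= 4500 / 2200 = 2.05:1


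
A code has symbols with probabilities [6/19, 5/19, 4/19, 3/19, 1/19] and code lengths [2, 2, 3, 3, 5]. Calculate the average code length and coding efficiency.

Average length L = Σ p_i × l_i = 2.5263 bits
Entropy H = 2.1493 bits
Efficiency η = H/L × 100% = 85.08%


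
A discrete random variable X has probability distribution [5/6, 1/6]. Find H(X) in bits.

H(X) = -Σ p(x) log₂ p(x)
  -5/6 × log₂(5/6) = 0.2192
  -1/6 × log₂(1/6) = 0.4308
H(X) = 0.6500 bits


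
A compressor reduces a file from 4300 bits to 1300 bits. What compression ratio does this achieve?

Compression ratio = Original / Compressed
= 4300 / 1300 = 3.31:1


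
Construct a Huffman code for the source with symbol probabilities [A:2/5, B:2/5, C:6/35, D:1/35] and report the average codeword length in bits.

Huffman tree construction:
Combine smallest probabilities repeatedly
Resulting codes:
  A: 11 (length 2)
  B: 0 (length 1)
  C: 101 (length 3)
  D: 100 (length 3)
Average length = Σ p(s) × length(s) = 1.8000 bits


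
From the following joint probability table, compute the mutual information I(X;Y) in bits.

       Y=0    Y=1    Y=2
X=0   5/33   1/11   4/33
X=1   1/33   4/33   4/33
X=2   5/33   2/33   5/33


H(X) = 1.5726, H(Y) = 1.5690, H(X,Y) = 3.0570
I(X;Y) = H(X) + H(Y) - H(X,Y) = 0.0846 bits


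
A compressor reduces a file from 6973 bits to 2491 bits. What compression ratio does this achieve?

Compression ratio = Original / Compressed
= 6973 / 2491 = 2.80:1


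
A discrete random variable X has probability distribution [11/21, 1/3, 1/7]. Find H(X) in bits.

H(X) = -Σ p(x) log₂ p(x)
  -11/21 × log₂(11/21) = 0.4887
  -1/3 × log₂(1/3) = 0.5283
  -1/7 × log₂(1/7) = 0.4011
H(X) = 1.4180 bits


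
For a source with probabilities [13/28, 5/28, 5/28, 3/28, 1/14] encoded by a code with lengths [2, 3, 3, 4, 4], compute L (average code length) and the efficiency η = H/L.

Average length L = Σ p_i × l_i = 2.7143 bits
Entropy H = 2.0188 bits
Efficiency η = H/L × 100% = 74.38%


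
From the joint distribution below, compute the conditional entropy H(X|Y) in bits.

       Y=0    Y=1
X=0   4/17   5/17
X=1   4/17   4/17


H(X|Y) = Σ_y p(y) H(X|Y=y)
  p(Y=0) = 8/17, H(X|Y=0) = 1.0000
  p(Y=1) = 9/17, H(X|Y=1) = 0.9911
H(X|Y) = 0.4706×1.0000 + 0.5294×0.9911 = 0.9953 bits


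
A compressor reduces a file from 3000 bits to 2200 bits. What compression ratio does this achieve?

Compression ratio = Original / Compressed
= 3000 / 2200 = 1.36:1


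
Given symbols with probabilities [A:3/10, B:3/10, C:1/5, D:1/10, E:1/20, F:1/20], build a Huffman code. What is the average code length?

Huffman tree construction:
Combine smallest probabilities repeatedly
Resulting codes:
  A: 10 (length 2)
  B: 11 (length 2)
  C: 00 (length 2)
  D: 010 (length 3)
  E: 0110 (length 4)
  F: 0111 (length 4)
Average length = Σ p(s) × length(s) = 2.3000 bits


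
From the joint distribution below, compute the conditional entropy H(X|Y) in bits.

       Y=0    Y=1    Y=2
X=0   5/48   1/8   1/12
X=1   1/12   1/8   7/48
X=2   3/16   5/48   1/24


H(X|Y) = Σ_y p(y) H(X|Y=y)
  p(Y=0) = 3/8, H(X|Y=0) = 1.4955
  p(Y=1) = 17/48, H(X|Y=1) = 1.5799
  p(Y=2) = 13/48, H(X|Y=2) = 1.4196
H(X|Y) = 0.3750×1.4955 + 0.3542×1.5799 + 0.2708×1.4196 = 1.5048 bits


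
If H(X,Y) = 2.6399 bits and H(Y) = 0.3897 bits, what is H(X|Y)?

Chain rule: H(X,Y) = H(X|Y) + H(Y)
H(X|Y) = H(X,Y) - H(Y) = 2.6399 - 0.3897 = 2.2502 bits


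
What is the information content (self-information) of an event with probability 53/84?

Information content I(x) = -log₂(p(x))
I = -log₂(53/84) = -log₂(0.6310)
I = 0.6644 bits


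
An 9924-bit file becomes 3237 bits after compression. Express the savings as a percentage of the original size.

Space savings = (1 - Compressed/Original) × 100%
= (1 - 3237/9924) × 100%
= 67.38%


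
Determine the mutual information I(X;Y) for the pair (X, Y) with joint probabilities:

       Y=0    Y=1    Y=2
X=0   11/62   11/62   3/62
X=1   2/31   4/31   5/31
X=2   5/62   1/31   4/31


H(X) = 1.5541, H(Y) = 1.5846, H(X,Y) = 2.9914
I(X;Y) = H(X) + H(Y) - H(X,Y) = 0.1472 bits


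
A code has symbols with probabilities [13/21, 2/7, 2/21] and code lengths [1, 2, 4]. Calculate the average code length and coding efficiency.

Average length L = Σ p_i × l_i = 1.5714 bits
Entropy H = 1.2678 bits
Efficiency η = H/L × 100% = 80.68%


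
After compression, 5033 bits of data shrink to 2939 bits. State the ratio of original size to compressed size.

Compression ratio = Original / Compressed
= 5033 / 2939 = 1.71:1


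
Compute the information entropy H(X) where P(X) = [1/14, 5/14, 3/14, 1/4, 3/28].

H(X) = -Σ p(x) log₂ p(x)
  -1/14 × log₂(1/14) = 0.2720
  -5/14 × log₂(5/14) = 0.5305
  -3/14 × log₂(3/14) = 0.4762
  -1/4 × log₂(1/4) = 0.5000
  -3/28 × log₂(3/28) = 0.3453
H(X) = 2.1239 bits


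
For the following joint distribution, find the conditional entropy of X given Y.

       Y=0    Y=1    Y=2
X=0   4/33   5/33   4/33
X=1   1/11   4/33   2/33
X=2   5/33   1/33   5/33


H(X|Y) = Σ_y p(y) H(X|Y=y)
  p(Y=0) = 4/11, H(X|Y=0) = 1.5546
  p(Y=1) = 10/33, H(X|Y=1) = 1.3610
  p(Y=2) = 1/3, H(X|Y=2) = 1.4949
H(X|Y) = 0.3636×1.5546 + 0.3030×1.3610 + 0.3333×1.4949 = 1.4760 bits


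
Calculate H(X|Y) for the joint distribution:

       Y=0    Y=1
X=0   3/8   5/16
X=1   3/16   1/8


H(X|Y) = Σ_y p(y) H(X|Y=y)
  p(Y=0) = 9/16, H(X|Y=0) = 0.9183
  p(Y=1) = 7/16, H(X|Y=1) = 0.8631
H(X|Y) = 0.5625×0.9183 + 0.4375×0.8631 = 0.8942 bits


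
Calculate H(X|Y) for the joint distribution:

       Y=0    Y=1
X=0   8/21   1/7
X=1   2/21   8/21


H(X|Y) = Σ_y p(y) H(X|Y=y)
  p(Y=0) = 10/21, H(X|Y=0) = 0.7219
  p(Y=1) = 11/21, H(X|Y=1) = 0.8454
H(X|Y) = 0.4762×0.7219 + 0.5238×0.8454 = 0.7866 bits


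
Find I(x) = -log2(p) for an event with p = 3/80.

Information content I(x) = -log₂(p(x))
I = -log₂(3/80) = -log₂(0.0375)
I = 4.7370 bits


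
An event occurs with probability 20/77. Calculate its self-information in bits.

Information content I(x) = -log₂(p(x))
I = -log₂(20/77) = -log₂(0.2597)
I = 1.9449 bits


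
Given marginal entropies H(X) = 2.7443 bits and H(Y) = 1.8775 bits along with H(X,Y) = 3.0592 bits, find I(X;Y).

I(X;Y) = H(X) + H(Y) - H(X,Y)
I(X;Y) = 2.7443 + 1.8775 - 3.0592 = 1.5626 bits


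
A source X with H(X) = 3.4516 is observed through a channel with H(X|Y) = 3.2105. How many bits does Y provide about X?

I(X;Y) = H(X) - H(X|Y)
I(X;Y) = 3.4516 - 3.2105 = 0.2411 bits


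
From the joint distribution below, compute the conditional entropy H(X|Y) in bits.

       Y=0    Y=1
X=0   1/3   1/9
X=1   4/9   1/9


H(X|Y) = Σ_y p(y) H(X|Y=y)
  p(Y=0) = 7/9, H(X|Y=0) = 0.9852
  p(Y=1) = 2/9, H(X|Y=1) = 1.0000
H(X|Y) = 0.7778×0.9852 + 0.2222×1.0000 = 0.9885 bits


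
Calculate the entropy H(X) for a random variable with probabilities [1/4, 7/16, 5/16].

H(X) = -Σ p(x) log₂ p(x)
  -1/4 × log₂(1/4) = 0.5000
  -7/16 × log₂(7/16) = 0.5218
  -5/16 × log₂(5/16) = 0.5244
H(X) = 1.5462 bits


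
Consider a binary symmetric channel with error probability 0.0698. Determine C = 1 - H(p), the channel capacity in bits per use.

For BSC with error probability p:
C = 1 - H(p) where H(p) is binary entropy
H(0.0698) = -0.0698 × log₂(0.0698) - 0.9302 × log₂(0.9302)
H(p) = 0.3652
C = 1 - 0.3652 = 0.6348 bits/use


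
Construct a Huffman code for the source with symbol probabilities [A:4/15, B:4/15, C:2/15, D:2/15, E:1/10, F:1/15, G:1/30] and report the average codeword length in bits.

Huffman tree construction:
Combine smallest probabilities repeatedly
Resulting codes:
  A: 01 (length 2)
  B: 10 (length 2)
  C: 110 (length 3)
  D: 111 (length 3)
  E: 000 (length 3)
  F: 0011 (length 4)
  G: 0010 (length 4)
Average length = Σ p(s) × length(s) = 2.5667 bits


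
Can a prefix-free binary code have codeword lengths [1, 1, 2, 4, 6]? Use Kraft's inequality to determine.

Kraft inequality: Σ 2^(-l_i) ≤ 1 for prefix-free code
Calculating: 2^(-1) + 2^(-1) + 2^(-2) + 2^(-4) + 2^(-6)
= 0.5 + 0.5 + 0.25 + 0.0625 + 0.015625
= 1.3281
Since 1.3281 > 1, prefix-free code does not exist


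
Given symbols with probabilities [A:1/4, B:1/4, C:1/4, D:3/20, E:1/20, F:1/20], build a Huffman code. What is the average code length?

Huffman tree construction:
Combine smallest probabilities repeatedly
Resulting codes:
  A: 00 (length 2)
  B: 01 (length 2)
  C: 10 (length 2)
  D: 111 (length 3)
  E: 1100 (length 4)
  F: 1101 (length 4)
Average length = Σ p(s) × length(s) = 2.3500 bits


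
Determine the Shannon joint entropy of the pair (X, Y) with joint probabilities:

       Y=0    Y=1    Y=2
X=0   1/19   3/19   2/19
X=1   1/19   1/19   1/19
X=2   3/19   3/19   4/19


H(X,Y) = -Σ p(x,y) log₂ p(x,y)
  p(0,0)=1/19: -0.0526 × log₂(0.0526) = 0.2236
  p(0,1)=3/19: -0.1579 × log₂(0.1579) = 0.4205
  p(0,2)=2/19: -0.1053 × log₂(0.1053) = 0.3419
  p(1,0)=1/19: -0.0526 × log₂(0.0526) = 0.2236
  p(1,1)=1/19: -0.0526 × log₂(0.0526) = 0.2236
  p(1,2)=1/19: -0.0526 × log₂(0.0526) = 0.2236
  p(2,0)=3/19: -0.1579 × log₂(0.1579) = 0.4205
  p(2,1)=3/19: -0.1579 × log₂(0.1579) = 0.4205
  p(2,2)=4/19: -0.2105 × log₂(0.2105) = 0.4732
H(X,Y) = 2.9708 bits


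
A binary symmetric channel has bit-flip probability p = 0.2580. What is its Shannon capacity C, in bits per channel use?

For BSC with error probability p:
C = 1 - H(p) where H(p) is binary entropy
H(0.2580) = -0.2580 × log₂(0.2580) - 0.7420 × log₂(0.7420)
H(p) = 0.8237
C = 1 - 0.8237 = 0.1763 bits/use


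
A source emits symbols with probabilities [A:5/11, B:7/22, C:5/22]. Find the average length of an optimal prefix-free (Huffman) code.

Huffman tree construction:
Combine smallest probabilities repeatedly
Resulting codes:
  A: 0 (length 1)
  B: 11 (length 2)
  C: 10 (length 2)
Average length = Σ p(s) × length(s) = 1.5455 bits


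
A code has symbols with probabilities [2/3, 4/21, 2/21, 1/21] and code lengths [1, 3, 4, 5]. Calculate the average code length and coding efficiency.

Average length L = Σ p_i × l_i = 1.8571 bits
Entropy H = 1.3779 bits
Efficiency η = H/L × 100% = 74.19%


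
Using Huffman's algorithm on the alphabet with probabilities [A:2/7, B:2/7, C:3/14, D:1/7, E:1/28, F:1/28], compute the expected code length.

Huffman tree construction:
Combine smallest probabilities repeatedly
Resulting codes:
  A: 10 (length 2)
  B: 11 (length 2)
  C: 00 (length 2)
  D: 011 (length 3)
  E: 0100 (length 4)
  F: 0101 (length 4)
Average length = Σ p(s) × length(s) = 2.2857 bits


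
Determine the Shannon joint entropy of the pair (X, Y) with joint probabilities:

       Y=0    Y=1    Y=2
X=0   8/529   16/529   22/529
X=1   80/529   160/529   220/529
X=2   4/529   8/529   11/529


H(X,Y) = -Σ p(x,y) log₂ p(x,y)
  p(0,0)=8/529: -0.0151 × log₂(0.0151) = 0.0914
  p(0,1)=16/529: -0.0302 × log₂(0.0302) = 0.1527
  p(0,2)=22/529: -0.0416 × log₂(0.0416) = 0.1908
  p(1,0)=80/529: -0.1512 × log₂(0.1512) = 0.4121
  p(1,1)=160/529: -0.3025 × log₂(0.3025) = 0.5218
  p(1,2)=220/529: -0.4159 × log₂(0.4159) = 0.5264
  p(2,0)=4/529: -0.0076 × log₂(0.0076) = 0.0533
  p(2,1)=8/529: -0.0151 × log₂(0.0151) = 0.0914
  p(2,2)=11/529: -0.0208 × log₂(0.0208) = 0.1162
H(X,Y) = 2.1562 bits


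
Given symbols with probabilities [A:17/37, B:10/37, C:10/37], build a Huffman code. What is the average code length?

Huffman tree construction:
Combine smallest probabilities repeatedly
Resulting codes:
  A: 0 (length 1)
  B: 10 (length 2)
  C: 11 (length 2)
Average length = Σ p(s) × length(s) = 1.5405 bits


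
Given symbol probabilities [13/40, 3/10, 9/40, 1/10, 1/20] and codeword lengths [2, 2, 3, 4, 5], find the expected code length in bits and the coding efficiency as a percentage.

Average length L = Σ p_i × l_i = 2.5750 bits
Entropy H = 2.0806 bits
Efficiency η = H/L × 100% = 80.80%


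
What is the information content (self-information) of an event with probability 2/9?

Information content I(x) = -log₂(p(x))
I = -log₂(2/9) = -log₂(0.2222)
I = 2.1699 bits


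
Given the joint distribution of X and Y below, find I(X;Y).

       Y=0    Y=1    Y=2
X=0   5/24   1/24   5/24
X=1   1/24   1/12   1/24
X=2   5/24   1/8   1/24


H(X) = 1.4773, H(Y) = 1.5343, H(X,Y) = 2.8523
I(X;Y) = H(X) + H(Y) - H(X,Y) = 0.1594 bits


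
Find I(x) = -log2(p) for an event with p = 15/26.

Information content I(x) = -log₂(p(x))
I = -log₂(15/26) = -log₂(0.5769)
I = 0.7935 bits


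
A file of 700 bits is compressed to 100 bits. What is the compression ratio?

Compression ratio = Original / Compressed
= 700 / 100 = 7.00:1


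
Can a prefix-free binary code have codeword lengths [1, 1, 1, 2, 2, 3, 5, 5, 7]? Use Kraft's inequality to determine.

Kraft inequality: Σ 2^(-l_i) ≤ 1 for prefix-free code
Calculating: 2^(-1) + 2^(-1) + 2^(-1) + 2^(-2) + 2^(-2) + 2^(-3) + 2^(-5) + 2^(-5) + 2^(-7)
= 0.5 + 0.5 + 0.5 + 0.25 + 0.25 + 0.125 + 0.03125 + 0.03125 + 0.0078125
= 2.1953
Since 2.1953 > 1, prefix-free code does not exist


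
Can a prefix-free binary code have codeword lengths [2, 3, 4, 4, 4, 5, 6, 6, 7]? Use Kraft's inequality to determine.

Kraft inequality: Σ 2^(-l_i) ≤ 1 for prefix-free code
Calculating: 2^(-2) + 2^(-3) + 2^(-4) + 2^(-4) + 2^(-4) + 2^(-5) + 2^(-6) + 2^(-6) + 2^(-7)
= 0.25 + 0.125 + 0.0625 + 0.0625 + 0.0625 + 0.03125 + 0.015625 + 0.015625 + 0.0078125
= 0.6328
Since 0.6328 ≤ 1, prefix-free code exists


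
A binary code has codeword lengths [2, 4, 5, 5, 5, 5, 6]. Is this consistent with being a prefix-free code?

Kraft inequality: Σ 2^(-l_i) ≤ 1 for prefix-free code
Calculating: 2^(-2) + 2^(-4) + 2^(-5) + 2^(-5) + 2^(-5) + 2^(-5) + 2^(-6)
= 0.25 + 0.0625 + 0.03125 + 0.03125 + 0.03125 + 0.03125 + 0.015625
= 0.4531
Since 0.4531 ≤ 1, prefix-free code exists


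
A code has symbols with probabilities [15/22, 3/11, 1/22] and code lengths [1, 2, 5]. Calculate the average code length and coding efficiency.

Average length L = Σ p_i × l_i = 1.4545 bits
Entropy H = 1.0907 bits
Efficiency η = H/L × 100% = 74.98%


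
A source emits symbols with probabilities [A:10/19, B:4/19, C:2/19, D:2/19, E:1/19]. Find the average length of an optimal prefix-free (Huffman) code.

Huffman tree construction:
Combine smallest probabilities repeatedly
Resulting codes:
  A: 1 (length 1)
  B: 00 (length 2)
  C: 0111 (length 4)
  D: 010 (length 3)
  E: 0110 (length 4)
Average length = Σ p(s) × length(s) = 1.8947 bits


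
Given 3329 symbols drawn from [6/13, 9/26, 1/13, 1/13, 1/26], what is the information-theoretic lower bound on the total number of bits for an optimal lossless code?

Entropy H = 1.7947 bits/symbol
Minimum bits = H × n = 1.7947 × 3329
= 5974.60 bits


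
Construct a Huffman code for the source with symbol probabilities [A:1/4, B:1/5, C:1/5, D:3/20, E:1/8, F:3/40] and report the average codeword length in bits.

Huffman tree construction:
Combine smallest probabilities repeatedly
Resulting codes:
  A: 10 (length 2)
  B: 111 (length 3)
  C: 00 (length 2)
  D: 110 (length 3)
  E: 011 (length 3)
  F: 010 (length 3)
Average length = Σ p(s) × length(s) = 2.5500 bits


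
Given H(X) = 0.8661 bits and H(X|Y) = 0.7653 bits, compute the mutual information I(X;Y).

I(X;Y) = H(X) - H(X|Y)
I(X;Y) = 0.8661 - 0.7653 = 0.1008 bits
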